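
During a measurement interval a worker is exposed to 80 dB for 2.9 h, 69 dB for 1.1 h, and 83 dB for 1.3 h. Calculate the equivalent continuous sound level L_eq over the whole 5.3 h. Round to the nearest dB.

Weight each interval's intensity by its duration and average over T = 5.3 h:
Σ tᵢ·10^(Lᵢ/10) = 2.9·10^(80/10) + 1.1·10^(69/10) + 1.3·10^(83/10) = 5.581e+08.
L_eq = 10·log₁₀(5.581e+08/5.3) = 80.22 dB.

80 dB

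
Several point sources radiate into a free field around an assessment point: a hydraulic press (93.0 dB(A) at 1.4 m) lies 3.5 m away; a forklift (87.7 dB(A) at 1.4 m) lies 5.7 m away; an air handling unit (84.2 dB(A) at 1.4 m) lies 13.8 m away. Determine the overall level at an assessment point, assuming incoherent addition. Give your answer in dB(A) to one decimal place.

Apply inverse-square spreading to bring every level to the receiver, then sum 10^(L/10).
hydraulic press: 93.0 − 20·log₁₀(3.5/1.4) = 93.0 − 7.96 = 85.04 dB(A).
forklift: 87.7 − 20·log₁₀(5.7/1.4) = 87.7 − 12.19 = 75.51 dB(A).
air handling unit: 84.2 − 20·log₁₀(13.8/1.4) = 84.2 − 19.88 = 64.32 dB(A).
Σ 10^(L/10) = 3.575e+08 → L_total = 10·log₁₀(3.575e+08) = 85.53 dB(A).

85.5 dB(A)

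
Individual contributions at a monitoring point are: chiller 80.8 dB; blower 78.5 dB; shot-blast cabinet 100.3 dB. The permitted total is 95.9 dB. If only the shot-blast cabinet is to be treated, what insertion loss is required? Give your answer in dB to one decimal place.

Everything except the shot-blast cabinet sums to 10^(80.8/10) + 10^(78.5/10) = 1.910e+08 in linear terms, 82.81 dB.
To meet 95.9 dB overall, the treated shot-blast cabinet may contribute at most 10^(95.9/10) − 1.910e+08 = 3.699e+09, i.e. 95.68 dB.
Required insertion loss = 100.3 − 95.68 = 4.62 dB.

4.6 dB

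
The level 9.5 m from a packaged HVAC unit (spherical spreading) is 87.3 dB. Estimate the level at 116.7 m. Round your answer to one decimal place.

For a point source, L₂ = L₁ − 20·log₁₀(r₂/r₁).
L₂ = 87.3 − 20·log₁₀(116.7/9.5) = 87.3 − 21.787 = 65.51 dB.

65.5 dB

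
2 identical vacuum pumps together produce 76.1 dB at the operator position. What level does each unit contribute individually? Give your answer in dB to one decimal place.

Dividing the total intensity by 2 lowers the level by 10·log₁₀ 2 = 3.010 dB: L₁ = 76.1 − 3.010.

73.1 dB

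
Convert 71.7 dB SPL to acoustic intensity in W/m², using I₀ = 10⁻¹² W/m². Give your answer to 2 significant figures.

I/I₀ = 10^(71.7/10) = 1.479e+07, so I = 1.479e+07 × 10⁻¹² W/m².

1.5e-05 W/m²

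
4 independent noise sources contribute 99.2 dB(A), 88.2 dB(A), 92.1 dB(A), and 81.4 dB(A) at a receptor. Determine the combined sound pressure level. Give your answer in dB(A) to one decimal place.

Incoherent sources combine by intensity addition: L_total = 10·log₁₀(Σ 10^(L_i/10)).
Σ 10^(L/10) = 10^(99.2/10) + 10^(88.2/10) + 10^(92.1/10) + 10^(81.4/10) = 1.074e+10.
L_total = 10·log₁₀(1.074e+10) = 100.31 dB(A).

100.3 dB(A)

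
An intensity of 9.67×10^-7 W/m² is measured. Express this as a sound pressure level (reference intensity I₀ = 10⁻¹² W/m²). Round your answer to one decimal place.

I/I₀ = 9.67×10^-7/10⁻¹² = 9.67×10^5, and L = 10·log₁₀(I/I₀).
L = 10·(0.9854 + 5) = 59.85 dB.

59.9 dB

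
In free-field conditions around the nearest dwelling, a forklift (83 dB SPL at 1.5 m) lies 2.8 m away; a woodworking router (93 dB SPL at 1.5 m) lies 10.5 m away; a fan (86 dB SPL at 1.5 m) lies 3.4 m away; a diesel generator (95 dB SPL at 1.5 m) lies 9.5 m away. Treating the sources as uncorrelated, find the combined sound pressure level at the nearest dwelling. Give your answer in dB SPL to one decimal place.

Propagate each source to the receiver with L = L_ref − 20·log₁₀(r/r_ref), then add intensities.
forklift: 83 − 20·log₁₀(2.8/1.5) = 83 − 5.42 = 77.58 dB SPL.
woodworking router: 93 − 20·log₁₀(10.5/1.5) = 93 − 16.90 = 76.10 dB SPL.
fan: 86 − 20·log₁₀(3.4/1.5) = 86 − 7.11 = 78.89 dB SPL.
diesel generator: 95 − 20·log₁₀(9.5/1.5) = 95 − 16.03 = 78.97 dB SPL.
Σ 10^(L/10) = 2.543e+08 → L_total = 10·log₁₀(2.543e+08) = 84.05 dB SPL.

84.1 dB SPL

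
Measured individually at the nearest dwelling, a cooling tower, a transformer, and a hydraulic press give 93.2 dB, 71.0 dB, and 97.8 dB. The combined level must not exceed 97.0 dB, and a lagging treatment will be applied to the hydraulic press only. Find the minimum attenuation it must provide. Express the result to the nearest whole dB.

3 dB

Fixed contribution from the other sources: Σ 10^(L/10) = 10^(93.2/10) + 10^(71.0/10) = 2.102e+09 (93.23 dB).
To meet 97.0 dB overall, the treated hydraulic press may contribute at most 10^(97.0/10) − 2.102e+09 = 2.910e+09, i.e. 94.64 dB.
So the hydraulic press must be reduced from 97.8 to 94.64 dB: IL = 3.16 dB.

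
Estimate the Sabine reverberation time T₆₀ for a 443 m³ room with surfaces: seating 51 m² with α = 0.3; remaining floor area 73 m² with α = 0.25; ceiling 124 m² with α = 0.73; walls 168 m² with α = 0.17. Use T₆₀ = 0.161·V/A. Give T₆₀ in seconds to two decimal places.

Summing Sᵢαᵢ: 51·0.3 + 73·0.25 + 124·0.73 + 168·0.17 = 152.63 m².
T₆₀ = 0.161 × 443 / 152.63 = 0.467 s.

0.47 s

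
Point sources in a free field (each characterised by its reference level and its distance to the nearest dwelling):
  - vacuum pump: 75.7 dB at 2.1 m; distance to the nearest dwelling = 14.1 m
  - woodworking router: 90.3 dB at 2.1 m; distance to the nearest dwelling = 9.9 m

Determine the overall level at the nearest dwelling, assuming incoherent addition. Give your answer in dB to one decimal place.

Propagate each source to the receiver with L = L_ref − 20·log₁₀(r/r_ref), then add intensities.
vacuum pump: 75.7 − 20·log₁₀(14.1/2.1) = 75.7 − 16.54 = 59.16 dB.
woodworking router: 90.3 − 20·log₁₀(9.9/2.1) = 90.3 − 13.47 = 76.83 dB.
Σ 10^(L/10) = 4.904e+07 → L_total = 10·log₁₀(4.904e+07) = 76.91 dB.

76.9 dB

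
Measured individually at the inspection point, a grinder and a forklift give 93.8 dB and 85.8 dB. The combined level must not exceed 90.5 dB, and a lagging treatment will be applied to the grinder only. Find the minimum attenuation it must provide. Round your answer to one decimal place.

5.1 dB

Fixed contribution from the other source: Σ 10^(L/10) = 10^(85.8/10) = 3.802e+08 (85.80 dB).
To meet 90.5 dB overall, the treated grinder may contribute at most 10^(90.5/10) − 3.802e+08 = 7.418e+08, i.e. 88.70 dB.
So the grinder must be reduced from 93.8 to 88.70 dB: IL = 5.10 dB.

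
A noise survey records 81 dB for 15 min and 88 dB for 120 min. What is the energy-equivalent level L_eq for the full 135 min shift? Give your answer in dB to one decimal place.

L_eq = 10·log₁₀[(1/T)·Σ tᵢ·10^(Lᵢ/10)] with T = 135 min.
Σ tᵢ·10^(Lᵢ/10) = 15·10^(81/10) + 120·10^(88/10) = 7.760e+10.
L_eq = 10·log₁₀(7.760e+10/135) = 87.60 dB.

87.6 dB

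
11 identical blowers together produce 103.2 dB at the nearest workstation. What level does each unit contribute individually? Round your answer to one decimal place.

92.8 dB

For N identical incoherent sources L_total = L₁ + 10·log₁₀ N, so L₁ = 103.2 − 10·log₁₀(11) = 103.2 − 10.414.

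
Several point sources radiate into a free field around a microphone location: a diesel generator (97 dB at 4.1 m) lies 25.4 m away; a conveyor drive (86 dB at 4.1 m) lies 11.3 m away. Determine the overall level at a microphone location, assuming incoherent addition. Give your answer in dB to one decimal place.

82.6 dB

Apply inverse-square spreading to bring every level to the receiver, then sum 10^(L/10).
diesel generator: 97 − 20·log₁₀(25.4/4.1) = 97 − 15.84 = 81.16 dB.
conveyor drive: 86 − 20·log₁₀(11.3/4.1) = 86 − 8.81 = 77.19 dB.
Σ 10^(L/10) = 1.830e+08 → L_total = 10·log₁₀(1.830e+08) = 82.62 dB.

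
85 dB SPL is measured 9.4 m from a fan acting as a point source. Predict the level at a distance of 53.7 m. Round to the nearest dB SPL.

70 dB SPL

Point-source attenuation: ΔL = 20·log₁₀(r₂/r₁) = 20·log₁₀(53.7/9.4) = 15.137 dB.
L₂ = 85 − 20·log₁₀(53.7/9.4) = 85 − 15.137 = 69.86 dB SPL.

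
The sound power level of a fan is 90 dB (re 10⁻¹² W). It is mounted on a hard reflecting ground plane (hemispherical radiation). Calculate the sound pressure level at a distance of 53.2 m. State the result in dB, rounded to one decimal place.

Free-field hemispherical radiation: L_p = L_w − 10·log₁₀(2π·r²), r = 53.2 m.
2π·r² = 1.778e+04 m², 10·log₁₀ of that is 42.500 dB.
L_p = 90 − 42.500 = 47.50 dB.

47.5 dB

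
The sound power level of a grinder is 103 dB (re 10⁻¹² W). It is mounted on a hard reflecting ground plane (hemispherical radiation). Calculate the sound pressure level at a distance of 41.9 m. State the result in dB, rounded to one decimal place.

62.6 dB

The power spreads over a hemisphere of area 2π·r², so L_p = L_w − 10·log₁₀(2π·r²).
2π·r² = 1.103e+04 m², 10·log₁₀ of that is 40.426 dB.
L_p = 103 − 40.426 = 62.57 dB.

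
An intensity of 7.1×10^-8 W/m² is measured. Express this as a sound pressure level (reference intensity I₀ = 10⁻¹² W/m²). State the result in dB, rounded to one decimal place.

48.5 dB

Dividing by I₀ shifts the exponent by 12: I/I₀ = 7.1×10^4.
L = 10·(0.8513 + 4) = 48.51 dB.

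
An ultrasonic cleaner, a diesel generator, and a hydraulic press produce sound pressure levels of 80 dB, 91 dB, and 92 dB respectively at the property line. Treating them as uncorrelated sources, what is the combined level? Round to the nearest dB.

Incoherent sources combine by intensity addition: L_total = 10·log₁₀(Σ 10^(L_i/10)).
Σ 10^(L/10) = 10^(80/10) + 10^(91/10) + 10^(92/10) = 2.944e+09.
L_total = 10·log₁₀(2.944e+09) = 94.69 dB.

95 dB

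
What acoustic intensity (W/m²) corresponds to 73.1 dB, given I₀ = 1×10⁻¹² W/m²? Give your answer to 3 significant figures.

I/I₀ = 10^(73.1/10) = 2.042e+07, so I = 2.042e+07 × 10⁻¹² W/m².

2.04e-05 W/m²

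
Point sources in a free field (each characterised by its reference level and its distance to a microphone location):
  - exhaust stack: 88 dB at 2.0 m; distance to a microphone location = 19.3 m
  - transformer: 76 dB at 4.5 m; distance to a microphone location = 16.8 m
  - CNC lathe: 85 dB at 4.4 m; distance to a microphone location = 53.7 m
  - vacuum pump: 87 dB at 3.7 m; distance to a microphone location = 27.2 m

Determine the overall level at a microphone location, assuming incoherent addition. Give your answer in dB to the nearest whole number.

73 dB

First find each source's level at the receiver (point-source: −20·log₁₀(r/r_ref)), then combine on an intensity basis.
exhaust stack: 88 − 20·log₁₀(19.3/2.0) = 88 − 19.69 = 68.31 dB.
transformer: 76 − 20·log₁₀(16.8/4.5) = 76 − 11.44 = 64.56 dB.
CNC lathe: 85 − 20·log₁₀(53.7/4.4) = 85 − 21.73 = 63.27 dB.
vacuum pump: 87 − 20·log₁₀(27.2/3.7) = 87 − 17.33 = 69.67 dB.
Σ 10^(L/10) = 2.103e+07 → L_total = 10·log₁₀(2.103e+07) = 73.23 dB.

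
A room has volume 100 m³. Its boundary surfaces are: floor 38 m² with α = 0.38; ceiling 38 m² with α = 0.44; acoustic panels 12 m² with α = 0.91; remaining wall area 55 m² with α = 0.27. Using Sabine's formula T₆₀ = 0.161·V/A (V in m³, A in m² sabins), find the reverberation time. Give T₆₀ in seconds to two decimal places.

Total absorption A = 38·0.38 + 38·0.44 + 12·0.91 + 55·0.27 = 56.93 m² sabins.
T₆₀ = 0.161 × 100 / 56.93 = 0.283 s.

0.28 s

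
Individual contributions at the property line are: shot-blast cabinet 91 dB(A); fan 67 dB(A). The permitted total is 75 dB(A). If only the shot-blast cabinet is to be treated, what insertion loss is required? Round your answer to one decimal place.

Fixed contribution from the other source: Σ 10^(L/10) = 10^(67/10) = 5.012e+06 (67.00 dB(A)).
The limit corresponds to 10^(75/10) = 3.162e+07; subtracting the fixed part leaves 2.661e+07 for the shot-blast cabinet, i.e. 74.25 dB(A).
Required insertion loss = 91 − 74.25 = 16.75 dB.

16.7 dB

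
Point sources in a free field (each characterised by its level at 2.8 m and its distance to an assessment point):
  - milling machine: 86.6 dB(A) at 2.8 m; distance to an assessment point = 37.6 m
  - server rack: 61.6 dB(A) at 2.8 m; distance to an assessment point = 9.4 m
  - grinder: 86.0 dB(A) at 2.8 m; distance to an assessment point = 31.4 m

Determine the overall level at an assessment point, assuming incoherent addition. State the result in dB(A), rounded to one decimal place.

First find each source's level at the receiver (point-source: −20·log₁₀(r/r_ref)), then combine on an intensity basis.
milling machine: 86.6 − 20·log₁₀(37.6/2.8) = 86.6 − 22.56 = 64.04 dB(A).
server rack: 61.6 − 20·log₁₀(9.4/2.8) = 61.6 − 10.52 = 51.08 dB(A).
grinder: 86.0 − 20·log₁₀(31.4/2.8) = 86.0 − 21.00 = 65.00 dB(A).
Σ 10^(L/10) = 5.829e+06 → L_total = 10·log₁₀(5.829e+06) = 67.66 dB(A).

67.7 dB(A)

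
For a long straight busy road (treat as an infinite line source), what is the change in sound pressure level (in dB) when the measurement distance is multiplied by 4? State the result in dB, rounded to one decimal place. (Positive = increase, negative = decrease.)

-6.0 dB

Line-source spreading: ΔL = −10·log₁₀(r₂/r₁).
ΔL = −10·log₁₀(4) = -6.02 dB.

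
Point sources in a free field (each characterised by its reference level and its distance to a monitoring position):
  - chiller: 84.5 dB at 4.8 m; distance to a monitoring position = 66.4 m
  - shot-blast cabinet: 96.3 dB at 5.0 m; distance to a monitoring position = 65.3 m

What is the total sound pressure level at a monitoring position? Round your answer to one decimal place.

74.2 dB

Propagate each source to the receiver with L = L_ref − 20·log₁₀(r/r_ref), then add intensities.
chiller: 84.5 − 20·log₁₀(66.4/4.8) = 84.5 − 22.82 = 61.68 dB.
shot-blast cabinet: 96.3 − 20·log₁₀(65.3/5.0) = 96.3 − 22.32 = 73.98 dB.
Σ 10^(L/10) = 2.648e+07 → L_total = 10·log₁₀(2.648e+07) = 74.23 dB.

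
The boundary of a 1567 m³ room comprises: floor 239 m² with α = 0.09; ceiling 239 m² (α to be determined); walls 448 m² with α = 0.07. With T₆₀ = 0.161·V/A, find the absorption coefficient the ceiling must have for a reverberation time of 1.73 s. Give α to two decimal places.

0.39

A = 0.161·V/T₆₀ = 0.161·1567/1.73 = 145.83 m² sabins.
Absorption from the other surfaces = 239·0.09 + 448·0.07 = 52.87 m², so the ceiling must supply 92.96 m² over 239 m².
α = 92.96/239 = 0.389.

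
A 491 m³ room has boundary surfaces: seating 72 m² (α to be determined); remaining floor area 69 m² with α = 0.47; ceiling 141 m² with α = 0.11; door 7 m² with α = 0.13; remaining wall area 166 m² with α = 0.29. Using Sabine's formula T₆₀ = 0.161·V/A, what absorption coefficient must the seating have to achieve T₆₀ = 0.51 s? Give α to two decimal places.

From T₆₀ = 0.161·V/A, the target T₆₀ = 0.51 s needs A = 0.161·491/0.51 = 155.00 m².
Absorption from the other surfaces = 69·0.47 + 141·0.11 + 7·0.13 + 166·0.29 = 96.99 m², so the seating must supply 58.01 m² over 72 m².
α = 58.01/72 = 0.806.

0.81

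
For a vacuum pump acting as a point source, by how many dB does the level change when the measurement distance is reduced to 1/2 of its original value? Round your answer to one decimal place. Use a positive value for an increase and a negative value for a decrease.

+6.0 dB

With spherical spreading the level changes by −20·log₁₀(r₂/r₁).
ΔL = −20·log₁₀(0.5) = +6.02 dB.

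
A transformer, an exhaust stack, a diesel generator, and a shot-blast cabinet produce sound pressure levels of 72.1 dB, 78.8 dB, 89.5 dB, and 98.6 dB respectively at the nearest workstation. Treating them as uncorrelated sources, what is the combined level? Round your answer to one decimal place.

Incoherent sources combine by intensity addition: L_total = 10·log₁₀(Σ 10^(L_i/10)).
Σ 10^(L/10) = 10^(72.1/10) + 10^(78.8/10) + 10^(89.5/10) + 10^(98.6/10) = 8.228e+09.
L_total = 10·log₁₀(8.228e+09) = 99.15 dB.

99.2 dB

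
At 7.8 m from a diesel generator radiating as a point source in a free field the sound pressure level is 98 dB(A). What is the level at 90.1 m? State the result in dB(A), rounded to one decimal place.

Spherical spreading from a point source gives a 20·log₁₀(r₂/r₁) drop.
L₂ = 98 − 20·log₁₀(90.1/7.8) = 98 − 21.253 = 76.75 dB(A).

76.7 dB(A)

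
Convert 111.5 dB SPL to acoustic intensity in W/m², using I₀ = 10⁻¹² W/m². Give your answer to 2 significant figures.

I/I₀ = 10^(111.5/10) = 1.413e+11, so I = 1.413e+11 × 10⁻¹² W/m².

0.14 W/m²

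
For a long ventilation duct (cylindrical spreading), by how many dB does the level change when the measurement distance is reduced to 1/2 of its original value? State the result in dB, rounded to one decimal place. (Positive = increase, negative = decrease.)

A line source loses 3 dB per doubling of distance; generally ΔL = −10·log₁₀(r₂/r₁).
ΔL = −10·log₁₀(0.5) = +3.01 dB.

+3.0 dB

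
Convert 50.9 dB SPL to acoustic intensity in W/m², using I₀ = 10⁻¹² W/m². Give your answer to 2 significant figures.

L = 10·log₁₀(I/I₀) ⇒ I = I₀·10^(L/10) = 10⁻¹² × 10^5.09.

1.2e-07 W/m²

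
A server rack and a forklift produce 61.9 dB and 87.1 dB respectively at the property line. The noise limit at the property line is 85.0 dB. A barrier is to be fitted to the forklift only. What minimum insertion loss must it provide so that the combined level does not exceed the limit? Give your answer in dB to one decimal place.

2.1 dB

Everything except the forklift sums to 10^(61.9/10) = 1.549e+06 in linear terms, 61.90 dB.
To meet 85.0 dB overall, the treated forklift may contribute at most 10^(85.0/10) − 1.549e+06 = 3.147e+08, i.e. 84.98 dB.
So the forklift must be reduced from 87.1 to 84.98 dB: IL = 2.12 dB.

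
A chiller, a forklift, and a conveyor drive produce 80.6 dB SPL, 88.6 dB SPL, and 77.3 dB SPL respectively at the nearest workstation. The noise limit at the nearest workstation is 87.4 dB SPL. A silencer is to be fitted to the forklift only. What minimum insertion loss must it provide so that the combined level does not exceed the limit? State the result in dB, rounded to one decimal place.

2.8 dB

Fixed contribution from the other sources: Σ 10^(L/10) = 10^(80.6/10) + 10^(77.3/10) = 1.685e+08 (82.27 dB SPL).
The limit corresponds to 10^(87.4/10) = 5.495e+08; subtracting the fixed part leaves 3.810e+08 for the forklift, i.e. 85.81 dB SPL.
So the forklift must be reduced from 88.6 to 85.81 dB SPL: IL = 2.79 dB.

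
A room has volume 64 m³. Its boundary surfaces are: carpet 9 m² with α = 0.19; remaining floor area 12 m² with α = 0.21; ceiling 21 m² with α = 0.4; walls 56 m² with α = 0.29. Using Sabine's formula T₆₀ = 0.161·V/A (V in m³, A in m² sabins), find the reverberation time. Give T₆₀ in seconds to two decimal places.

0.36 s

Summing Sᵢαᵢ: 9·0.19 + 12·0.21 + 21·0.4 + 56·0.29 = 28.87 m².
T₆₀ = 0.161·V/A = 0.161·64/28.87 = 0.357 s.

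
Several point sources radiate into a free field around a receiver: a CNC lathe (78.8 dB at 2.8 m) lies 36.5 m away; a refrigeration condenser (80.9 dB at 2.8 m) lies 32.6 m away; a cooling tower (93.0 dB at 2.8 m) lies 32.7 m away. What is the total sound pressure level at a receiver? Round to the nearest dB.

72 dB

First find each source's level at the receiver (point-source: −20·log₁₀(r/r_ref)), then combine on an intensity basis.
CNC lathe: 78.8 − 20·log₁₀(36.5/2.8) = 78.8 − 22.30 = 56.50 dB.
refrigeration condenser: 80.9 − 20·log₁₀(32.6/2.8) = 80.9 − 21.32 = 59.58 dB.
cooling tower: 93.0 − 20·log₁₀(32.7/2.8) = 93.0 − 21.35 = 71.65 dB.
Σ 10^(L/10) = 1.598e+07 → L_total = 10·log₁₀(1.598e+07) = 72.04 dB.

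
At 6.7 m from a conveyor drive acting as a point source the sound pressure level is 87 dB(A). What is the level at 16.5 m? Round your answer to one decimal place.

Spherical spreading from a point source gives a 20·log₁₀(r₂/r₁) drop.
L₂ = 87 − 20·log₁₀(16.5/6.7) = 87 − 7.828 = 79.17 dB(A).

79.2 dB(A)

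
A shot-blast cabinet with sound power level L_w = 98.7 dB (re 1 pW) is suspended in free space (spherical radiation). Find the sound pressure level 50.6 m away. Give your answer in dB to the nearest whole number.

54 dB

Free-field spherical radiation: L_p = L_w − 10·log₁₀(4π·r²), r = 50.6 m.
4π·r² = 3.217e+04 m², 10·log₁₀ of that is 45.075 dB.
L_p = 98.7 − 45.075 = 53.62 dB.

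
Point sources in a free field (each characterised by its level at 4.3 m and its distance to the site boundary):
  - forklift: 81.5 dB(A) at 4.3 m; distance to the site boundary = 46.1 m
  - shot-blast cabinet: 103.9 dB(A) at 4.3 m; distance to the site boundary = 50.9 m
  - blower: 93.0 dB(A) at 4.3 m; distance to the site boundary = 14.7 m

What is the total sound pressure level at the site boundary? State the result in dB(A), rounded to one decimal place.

Propagate each source to the receiver with L = L_ref − 20·log₁₀(r/r_ref), then add intensities.
forklift: 81.5 − 20·log₁₀(46.1/4.3) = 81.5 − 20.60 = 60.90 dB(A).
shot-blast cabinet: 103.9 − 20·log₁₀(50.9/4.3) = 103.9 − 21.46 = 82.44 dB(A).
blower: 93.0 − 20·log₁₀(14.7/4.3) = 93.0 − 10.68 = 82.32 dB(A).
Σ 10^(L/10) = 3.471e+08 → L_total = 10·log₁₀(3.471e+08) = 85.41 dB(A).

85.4 dB(A)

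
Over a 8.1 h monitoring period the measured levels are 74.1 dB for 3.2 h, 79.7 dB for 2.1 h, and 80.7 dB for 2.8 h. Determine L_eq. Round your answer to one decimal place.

L_eq = 10·log₁₀[(1/T)·Σ tᵢ·10^(Lᵢ/10)] with T = 8.1 h.
Σ tᵢ·10^(Lᵢ/10) = 3.2·10^(74.1/10) + 2.1·10^(79.7/10) + 2.8·10^(80.7/10) = 6.072e+08.
L_eq = 10·log₁₀(6.072e+08/8.1) = 78.75 dB.

78.7 dB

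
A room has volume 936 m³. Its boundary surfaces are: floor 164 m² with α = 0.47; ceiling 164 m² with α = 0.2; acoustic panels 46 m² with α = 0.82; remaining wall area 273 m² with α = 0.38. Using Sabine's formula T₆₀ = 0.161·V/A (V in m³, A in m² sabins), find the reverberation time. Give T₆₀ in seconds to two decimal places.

Summing Sᵢαᵢ: 164·0.47 + 164·0.2 + 46·0.82 + 273·0.38 = 251.34 m².
T₆₀ = 0.161 × 936 / 251.34 = 0.600 s.

0.60 s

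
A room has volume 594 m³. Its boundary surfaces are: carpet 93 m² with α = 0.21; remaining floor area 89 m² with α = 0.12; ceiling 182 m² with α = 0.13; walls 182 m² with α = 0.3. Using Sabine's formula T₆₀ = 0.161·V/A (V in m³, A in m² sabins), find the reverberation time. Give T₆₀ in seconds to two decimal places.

0.88 s

Summing Sᵢαᵢ: 93·0.21 + 89·0.12 + 182·0.13 + 182·0.3 = 108.47 m².
T₆₀ = 0.161 × 594 / 108.47 = 0.882 s.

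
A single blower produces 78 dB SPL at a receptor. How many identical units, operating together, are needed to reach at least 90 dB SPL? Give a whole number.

16

N identical sources give L₁ + 10·log₁₀ N, so require 10·log₁₀ N ≥ 90 − 78 = 12.0 dB.
N ≥ 10^(12.0/10) = 15.849, so N = 16.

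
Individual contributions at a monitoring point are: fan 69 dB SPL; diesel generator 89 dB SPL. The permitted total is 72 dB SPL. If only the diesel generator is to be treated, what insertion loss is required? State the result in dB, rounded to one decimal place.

The untreated sources together contribute 10^(69/10) = 7.943e+06, i.e. 69.00 dB SPL.
The limit corresponds to 10^(72/10) = 1.585e+07; subtracting the fixed part leaves 7.906e+06 for the diesel generator, i.e. 68.98 dB SPL.
So the diesel generator must be reduced from 89 to 68.98 dB SPL: IL = 20.02 dB.

20.0 dB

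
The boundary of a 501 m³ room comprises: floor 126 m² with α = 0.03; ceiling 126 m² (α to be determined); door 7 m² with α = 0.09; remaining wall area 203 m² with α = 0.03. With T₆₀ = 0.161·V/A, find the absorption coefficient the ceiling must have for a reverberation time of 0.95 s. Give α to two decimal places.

0.59

Required total absorption A = 0.161·501/0.95 = 84.91 m².
Absorption from the other surfaces = 126·0.03 + 7·0.09 + 203·0.03 = 10.50 m², so the ceiling must supply 74.41 m² over 126 m².
α = 74.41/126 = 0.591.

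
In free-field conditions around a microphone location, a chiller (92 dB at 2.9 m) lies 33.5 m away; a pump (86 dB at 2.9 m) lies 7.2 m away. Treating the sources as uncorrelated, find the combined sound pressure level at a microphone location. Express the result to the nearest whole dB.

79 dB

First find each source's level at the receiver (point-source: −20·log₁₀(r/r_ref)), then combine on an intensity basis.
chiller: 92 − 20·log₁₀(33.5/2.9) = 92 − 21.25 = 70.75 dB.
pump: 86 − 20·log₁₀(7.2/2.9) = 86 − 7.90 = 78.10 dB.
Σ 10^(L/10) = 7.646e+07 → L_total = 10·log₁₀(7.646e+07) = 78.83 dB.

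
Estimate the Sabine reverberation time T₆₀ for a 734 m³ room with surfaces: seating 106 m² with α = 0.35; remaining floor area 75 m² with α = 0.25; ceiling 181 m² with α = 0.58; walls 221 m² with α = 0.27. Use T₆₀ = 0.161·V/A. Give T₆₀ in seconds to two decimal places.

Total absorption A = 106·0.35 + 75·0.25 + 181·0.58 + 221·0.27 = 220.50 m² sabins.
T₆₀ = 0.161 × 734 / 220.50 = 0.536 s.

0.54 s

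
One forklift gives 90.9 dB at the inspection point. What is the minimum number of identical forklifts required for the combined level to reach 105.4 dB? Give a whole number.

29

N identical sources give L₁ + 10·log₁₀ N, so require 10·log₁₀ N ≥ 105.4 − 90.9 = 14.5 dB.
N ≥ 10^(14.5/10) = 28.184, so N = 29.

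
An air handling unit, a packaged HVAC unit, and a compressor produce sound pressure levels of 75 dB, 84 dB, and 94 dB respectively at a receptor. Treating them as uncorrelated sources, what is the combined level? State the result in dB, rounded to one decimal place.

For uncorrelated sources the intensities add, so convert each level to linear form, sum, and take 10·log₁₀ of the total.
Σ 10^(L/10) = 10^(75/10) + 10^(84/10) + 10^(94/10) = 2.795e+09.
L_total = 10·log₁₀(2.795e+09) = 94.46 dB.

94.5 dB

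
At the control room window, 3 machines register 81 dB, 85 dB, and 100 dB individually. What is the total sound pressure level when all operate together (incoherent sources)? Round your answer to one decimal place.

For uncorrelated sources the intensities add, so convert each level to linear form, sum, and take 10·log₁₀ of the total.
Σ 10^(L/10) = 10^(81/10) + 10^(85/10) + 10^(100/10) = 1.044e+10.
L_total = 10·log₁₀(1.044e+10) = 100.19 dB.

100.2 dB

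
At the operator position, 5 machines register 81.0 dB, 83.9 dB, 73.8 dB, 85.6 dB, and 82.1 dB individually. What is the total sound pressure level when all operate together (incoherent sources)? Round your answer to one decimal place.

89.6 dB

Incoherent sources combine by intensity addition: L_total = 10·log₁₀(Σ 10^(L_i/10)).
Σ 10^(L/10) = 10^(81.0/10) + 10^(83.9/10) + 10^(73.8/10) + 10^(85.6/10) + 10^(82.1/10) = 9.206e+08.
L_total = 10·log₁₀(9.206e+08) = 89.64 dB.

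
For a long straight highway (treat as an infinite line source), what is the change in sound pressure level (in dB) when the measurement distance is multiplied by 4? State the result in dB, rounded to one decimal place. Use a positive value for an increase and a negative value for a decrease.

-6.0 dB

Line-source spreading: ΔL = −10·log₁₀(r₂/r₁).
ΔL = −10·log₁₀(4) = -6.02 dB.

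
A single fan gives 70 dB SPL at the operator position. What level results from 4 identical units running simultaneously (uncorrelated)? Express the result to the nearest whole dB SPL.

With 4 equal, uncorrelated contributions the intensity is 4× that of one unit, giving a rise of 10·log₁₀ 4.
L_total = 70 + 10·log₁₀(4) = 70 + 6.021 = 76.02 dB SPL.

76 dB SPL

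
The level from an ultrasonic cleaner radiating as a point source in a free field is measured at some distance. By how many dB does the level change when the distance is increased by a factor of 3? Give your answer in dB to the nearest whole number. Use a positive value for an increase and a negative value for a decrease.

-10 dB

Point-source spreading: ΔL = −20·log₁₀(r₂/r₁).
ΔL = −20·log₁₀(3) = -9.54 dB.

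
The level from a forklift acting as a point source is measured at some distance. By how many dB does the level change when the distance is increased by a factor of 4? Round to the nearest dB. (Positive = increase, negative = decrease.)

-12 dB

With spherical spreading the level changes by −20·log₁₀(r₂/r₁).
ΔL = −20·log₁₀(4) = -12.04 dB.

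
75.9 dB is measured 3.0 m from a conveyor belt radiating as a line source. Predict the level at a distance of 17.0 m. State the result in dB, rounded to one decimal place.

68.4 dB

Line-source attenuation: ΔL = 10·log₁₀(r₂/r₁) = 10·log₁₀(17.0/3.0) = 7.533 dB.
L₂ = 75.9 − 10·log₁₀(17.0/3.0) = 75.9 − 7.533 = 68.37 dB.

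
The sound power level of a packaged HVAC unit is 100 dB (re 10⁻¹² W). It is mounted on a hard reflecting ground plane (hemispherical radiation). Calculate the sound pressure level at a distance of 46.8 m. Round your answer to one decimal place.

58.6 dB

Free-field hemispherical radiation: L_p = L_w − 10·log₁₀(2π·r²), r = 46.8 m.
2π·r² = 1.376e+04 m², 10·log₁₀ of that is 41.387 dB.
L_p = 100 − 41.387 = 58.61 dB.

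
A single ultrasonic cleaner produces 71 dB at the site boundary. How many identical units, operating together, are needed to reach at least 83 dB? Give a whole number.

N identical sources give L₁ + 10·log₁₀ N, so require 10·log₁₀ N ≥ 83 − 71 = 12.0 dB.
N ≥ 10^(12.0/10) = 15.849, so N = 16.

16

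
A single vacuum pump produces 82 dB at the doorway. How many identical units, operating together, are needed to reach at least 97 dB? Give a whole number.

32

Need L₁ + 10·log₁₀ N ≥ 97, i.e. log₁₀ N ≥ 1.50.
N ≥ 10^(15.0/10) = 31.623, so N = 32.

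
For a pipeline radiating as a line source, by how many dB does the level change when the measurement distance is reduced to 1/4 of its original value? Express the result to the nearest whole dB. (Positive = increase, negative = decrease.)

A line source loses 3 dB per doubling of distance; generally ΔL = −10·log₁₀(r₂/r₁).
ΔL = −10·log₁₀(0.25) = +6.02 dB.

+6 dB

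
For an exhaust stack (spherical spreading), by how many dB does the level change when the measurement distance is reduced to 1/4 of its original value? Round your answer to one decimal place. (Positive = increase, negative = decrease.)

A point source loses 6 dB per doubling of distance; generally ΔL = −20·log₁₀(r₂/r₁).
ΔL = −20·log₁₀(0.25) = +12.04 dB.

+12.0 dB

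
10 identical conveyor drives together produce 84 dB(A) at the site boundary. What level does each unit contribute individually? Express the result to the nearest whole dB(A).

74 dB(A)

Dividing the total intensity by 10 lowers the level by 10·log₁₀ 10 = 10.000 dB: L₁ = 84 − 10.000.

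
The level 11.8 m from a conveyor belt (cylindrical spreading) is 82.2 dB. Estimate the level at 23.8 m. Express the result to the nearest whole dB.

79 dB

Cylindrical spreading from a line source gives a 10·log₁₀(r₂/r₁) drop.
L₂ = 82.2 − 10·log₁₀(23.8/11.8) = 82.2 − 3.047 = 79.15 dB.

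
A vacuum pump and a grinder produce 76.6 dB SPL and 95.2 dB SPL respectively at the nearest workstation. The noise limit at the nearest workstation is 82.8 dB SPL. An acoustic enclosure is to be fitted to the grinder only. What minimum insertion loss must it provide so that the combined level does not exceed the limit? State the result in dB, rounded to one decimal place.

Everything except the grinder sums to 10^(76.6/10) = 4.571e+07 in linear terms, 76.60 dB SPL.
The limit corresponds to 10^(82.8/10) = 1.905e+08; subtracting the fixed part leaves 1.448e+08 for the grinder, i.e. 81.61 dB SPL.
So the grinder must be reduced from 95.2 to 81.61 dB SPL: IL = 13.59 dB.

13.6 dB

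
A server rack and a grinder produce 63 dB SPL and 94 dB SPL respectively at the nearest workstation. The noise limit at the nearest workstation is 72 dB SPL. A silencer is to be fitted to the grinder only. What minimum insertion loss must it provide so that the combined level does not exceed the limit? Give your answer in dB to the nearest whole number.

23 dB

The untreated sources together contribute 10^(63/10) = 1.995e+06, i.e. 63.00 dB SPL.
The limit corresponds to 10^(72/10) = 1.585e+07; subtracting the fixed part leaves 1.385e+07 for the grinder, i.e. 71.42 dB SPL.
Required insertion loss = 94 − 71.42 = 22.58 dB.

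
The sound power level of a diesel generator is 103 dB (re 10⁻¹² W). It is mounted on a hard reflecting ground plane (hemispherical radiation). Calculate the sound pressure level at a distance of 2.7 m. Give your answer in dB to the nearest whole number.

The power spreads over a hemisphere of area 2π·r², so L_p = L_w − 10·log₁₀(2π·r²).
2π·r² = 45.8 m², 10·log₁₀ of that is 16.609 dB.
L_p = 103 − 16.609 = 86.39 dB.

86 dB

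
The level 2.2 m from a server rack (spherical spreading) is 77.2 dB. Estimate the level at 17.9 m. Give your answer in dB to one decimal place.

59.0 dB

Point-source attenuation: ΔL = 20·log₁₀(r₂/r₁) = 20·log₁₀(17.9/2.2) = 18.209 dB.
L₂ = 77.2 − 20·log₁₀(17.9/2.2) = 77.2 − 18.209 = 58.99 dB.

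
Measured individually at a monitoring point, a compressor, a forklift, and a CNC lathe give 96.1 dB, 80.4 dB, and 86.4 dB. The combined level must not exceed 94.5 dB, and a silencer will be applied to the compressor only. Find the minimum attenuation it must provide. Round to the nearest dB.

3 dB

The untreated sources together contribute 10^(80.4/10) + 10^(86.4/10) = 5.462e+08, i.e. 87.37 dB.
To meet 94.5 dB overall, the treated compressor may contribute at most 10^(94.5/10) − 5.462e+08 = 2.272e+09, i.e. 93.56 dB.
So the compressor must be reduced from 96.1 to 93.56 dB: IL = 2.54 dB.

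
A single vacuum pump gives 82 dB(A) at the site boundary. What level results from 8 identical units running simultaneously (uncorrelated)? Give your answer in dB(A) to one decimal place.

With 8 equal, uncorrelated contributions the intensity is 8× that of one unit, giving a rise of 10·log₁₀ 8.
L_total = 82 + 10·log₁₀(8) = 82 + 9.031 = 91.03 dB(A).

91.0 dB(A)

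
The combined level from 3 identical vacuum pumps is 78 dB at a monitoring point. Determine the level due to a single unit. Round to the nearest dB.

For N identical incoherent sources L_total = L₁ + 10·log₁₀ N, so L₁ = 78 − 10·log₁₀(3) = 78 − 4.771.

73 dB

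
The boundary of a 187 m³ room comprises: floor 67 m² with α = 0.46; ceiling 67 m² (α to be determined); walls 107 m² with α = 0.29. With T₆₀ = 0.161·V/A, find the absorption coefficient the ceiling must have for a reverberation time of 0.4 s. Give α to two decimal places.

0.20

A = 0.161·V/T₆₀ = 0.161·187/0.4 = 75.27 m² sabins.
Absorption from the other surfaces = 67·0.46 + 107·0.29 = 61.85 m², so the ceiling must supply 13.42 m² over 67 m².
α = 13.42/67 = 0.200.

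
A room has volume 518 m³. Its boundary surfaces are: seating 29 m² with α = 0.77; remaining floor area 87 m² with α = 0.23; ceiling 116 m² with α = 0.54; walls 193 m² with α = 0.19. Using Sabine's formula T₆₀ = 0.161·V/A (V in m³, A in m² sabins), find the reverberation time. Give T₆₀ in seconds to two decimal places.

0.59 s

Total absorption A = 29·0.77 + 87·0.23 + 116·0.54 + 193·0.19 = 141.65 m² sabins.
T₆₀ = 0.161 × 518 / 141.65 = 0.589 s.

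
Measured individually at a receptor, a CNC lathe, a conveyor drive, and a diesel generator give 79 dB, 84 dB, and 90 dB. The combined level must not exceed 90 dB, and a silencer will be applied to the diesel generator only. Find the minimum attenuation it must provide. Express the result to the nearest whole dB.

2 dB

The untreated sources together contribute 10^(79/10) + 10^(84/10) = 3.306e+08, i.e. 85.19 dB.
To meet 90 dB overall, the treated diesel generator may contribute at most 10^(90/10) − 3.306e+08 = 6.694e+08, i.e. 88.26 dB.
Required insertion loss = 90 − 88.26 = 1.74 dB.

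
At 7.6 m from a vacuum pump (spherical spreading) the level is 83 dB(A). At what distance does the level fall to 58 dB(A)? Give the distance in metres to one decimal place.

For a point source L₁ − L₂ = 20·log₁₀(r₂/r₁), so r₂ = r₁·10^((L₁−L₂)/20).
r₂ = 7.6·10^((83−58)/20) = 7.6·10^(25.0/20) = 135.15 m.

135.1 m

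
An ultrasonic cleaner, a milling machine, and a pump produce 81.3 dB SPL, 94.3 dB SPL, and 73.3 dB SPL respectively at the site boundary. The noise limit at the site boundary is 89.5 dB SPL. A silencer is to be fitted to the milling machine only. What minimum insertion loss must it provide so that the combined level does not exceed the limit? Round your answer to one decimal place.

5.6 dB

The untreated sources together contribute 10^(81.3/10) + 10^(73.3/10) = 1.563e+08, i.e. 81.94 dB SPL.
To meet 89.5 dB SPL overall, the treated milling machine may contribute at most 10^(89.5/10) − 1.563e+08 = 7.350e+08, i.e. 88.66 dB SPL.
So the milling machine must be reduced from 94.3 to 88.66 dB SPL: IL = 5.64 dB.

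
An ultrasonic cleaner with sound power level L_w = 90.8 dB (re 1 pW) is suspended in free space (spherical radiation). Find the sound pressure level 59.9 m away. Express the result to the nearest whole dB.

44 dB

Free-field spherical radiation: L_p = L_w − 10·log₁₀(4π·r²), r = 59.9 m.
4π·r² = 4.509e+04 m², 10·log₁₀ of that is 46.541 dB.
L_p = 90.8 − 46.541 = 44.26 dB.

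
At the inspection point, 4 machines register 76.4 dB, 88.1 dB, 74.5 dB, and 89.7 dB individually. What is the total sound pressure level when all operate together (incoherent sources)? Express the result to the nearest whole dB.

For uncorrelated sources the intensities add, so convert each level to linear form, sum, and take 10·log₁₀ of the total.
Σ 10^(L/10) = 10^(76.4/10) + 10^(88.1/10) + 10^(74.5/10) + 10^(89.7/10) = 1.651e+09.
L_total = 10·log₁₀(1.651e+09) = 92.18 dB.

92 dB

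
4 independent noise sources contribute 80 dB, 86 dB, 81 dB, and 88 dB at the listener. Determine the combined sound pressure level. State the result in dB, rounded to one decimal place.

91.0 dB

For uncorrelated sources the intensities add, so convert each level to linear form, sum, and take 10·log₁₀ of the total.
Σ 10^(L/10) = 10^(80/10) + 10^(86/10) + 10^(81/10) + 10^(88/10) = 1.255e+09.
L_total = 10·log₁₀(1.255e+09) = 90.99 dB.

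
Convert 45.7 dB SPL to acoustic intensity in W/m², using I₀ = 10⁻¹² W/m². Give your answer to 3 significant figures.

I = I₀·10^(L/10) = 10⁻¹² × 10^(45.7/10) = 10^(-7.430).

3.72e-08 W/m²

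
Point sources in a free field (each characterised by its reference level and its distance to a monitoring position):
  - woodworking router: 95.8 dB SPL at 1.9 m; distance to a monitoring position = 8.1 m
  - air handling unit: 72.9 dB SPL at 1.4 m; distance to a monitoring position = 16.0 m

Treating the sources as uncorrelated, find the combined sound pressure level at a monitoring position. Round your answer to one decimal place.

First find each source's level at the receiver (point-source: −20·log₁₀(r/r_ref)), then combine on an intensity basis.
woodworking router: 95.8 − 20·log₁₀(8.1/1.9) = 95.8 − 12.59 = 83.21 dB SPL.
air handling unit: 72.9 − 20·log₁₀(16.0/1.4) = 72.9 − 21.16 = 51.74 dB SPL.
Σ 10^(L/10) = 2.093e+08 → L_total = 10·log₁₀(2.093e+08) = 83.21 dB SPL.

83.2 dB SPL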